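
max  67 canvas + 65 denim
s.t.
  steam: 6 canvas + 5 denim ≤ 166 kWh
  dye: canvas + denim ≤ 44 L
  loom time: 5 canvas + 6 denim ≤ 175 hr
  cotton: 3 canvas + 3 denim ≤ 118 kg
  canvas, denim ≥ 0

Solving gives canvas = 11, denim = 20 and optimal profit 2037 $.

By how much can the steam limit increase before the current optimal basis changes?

Binding constraints: steam, loom time. The basis is B = [[6,5],[5,6]] with det 11.
Per unit increase in steam, x* moves by d = (0.5455, -0.4545).
The basis stays optimal until denim reaches 0; allowable increase = 44 kWh.

44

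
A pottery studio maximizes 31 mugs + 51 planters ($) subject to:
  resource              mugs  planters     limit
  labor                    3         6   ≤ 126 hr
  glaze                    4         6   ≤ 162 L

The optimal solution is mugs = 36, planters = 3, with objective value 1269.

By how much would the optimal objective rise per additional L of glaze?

5.5

Check each constraint at x*: labor 126/126 (tight); glaze 162/162 (tight).
From A_Bᵀ y = c: 3·y_labor + 4·y_glaze = 31; 6·y_labor + 6·y_glaze = 51.
This yields shadow prices y_labor = 3, y_glaze = 5.5.
Shadow price of glaze = 5.5.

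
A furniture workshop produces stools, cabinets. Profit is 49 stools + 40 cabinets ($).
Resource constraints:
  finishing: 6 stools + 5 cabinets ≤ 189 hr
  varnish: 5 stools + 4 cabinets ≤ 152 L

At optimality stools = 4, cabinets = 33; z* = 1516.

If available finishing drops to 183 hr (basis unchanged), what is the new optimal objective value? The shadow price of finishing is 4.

Δb = -6, so new z* = 1516 + (4)·(-6) = 1516 − 24 = 1492.

1492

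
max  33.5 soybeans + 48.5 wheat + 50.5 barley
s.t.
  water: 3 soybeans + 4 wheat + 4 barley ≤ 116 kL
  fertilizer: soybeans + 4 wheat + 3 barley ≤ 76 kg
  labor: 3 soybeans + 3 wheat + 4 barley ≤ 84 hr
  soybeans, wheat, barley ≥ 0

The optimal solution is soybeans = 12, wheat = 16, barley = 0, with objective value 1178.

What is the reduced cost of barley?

At the optimum: water uses 100 of 116 (slack = 16); fertilizer uses 76 of 76 (binding); labor uses 84 of 84 (binding).
Slack constraints have shadow price 0 (complementary slackness).
The binding rows give the dual system: 1·y_fertilizer + 3·y_labor = 33.5 and 4·y_fertilizer + 3·y_labor = 48.5.
This yields shadow prices y_fertilizer = 5, y_labor = 9.5.
Reduced cost of barley: c₃ − yᵀa₃ = 50.5 − (5·3 + 9.5·4) = 50.5 − 53 = -2.5.

-2.5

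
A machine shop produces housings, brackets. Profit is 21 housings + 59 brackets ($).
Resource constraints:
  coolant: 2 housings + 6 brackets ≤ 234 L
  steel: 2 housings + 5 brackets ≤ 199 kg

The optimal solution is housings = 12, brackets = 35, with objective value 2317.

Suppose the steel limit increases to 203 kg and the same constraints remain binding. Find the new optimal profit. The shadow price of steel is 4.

2333

Δb = 4, so new z* = 2317 + (4)·(4) = 2317 + 16 = 2333.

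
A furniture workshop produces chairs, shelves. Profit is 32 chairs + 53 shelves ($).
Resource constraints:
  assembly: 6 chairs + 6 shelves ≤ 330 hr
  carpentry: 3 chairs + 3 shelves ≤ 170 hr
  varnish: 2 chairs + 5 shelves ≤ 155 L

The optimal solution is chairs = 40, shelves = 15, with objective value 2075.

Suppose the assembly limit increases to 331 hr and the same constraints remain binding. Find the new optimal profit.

2078

Binding: assembly and varnish. Non-binding: carpentry (5 unused).
Since carpentry is not tight, its dual is 0.
The binding rows give the dual system: 6·y_assembly + 2·y_varnish = 32 and 6·y_assembly + 5·y_varnish = 53.
→ y_assembly = 3 and y_varnish = 7.
Δz = y_assembly·Δb = 3 × (1) = 3, so new z* = 2075 + 3 = 2078.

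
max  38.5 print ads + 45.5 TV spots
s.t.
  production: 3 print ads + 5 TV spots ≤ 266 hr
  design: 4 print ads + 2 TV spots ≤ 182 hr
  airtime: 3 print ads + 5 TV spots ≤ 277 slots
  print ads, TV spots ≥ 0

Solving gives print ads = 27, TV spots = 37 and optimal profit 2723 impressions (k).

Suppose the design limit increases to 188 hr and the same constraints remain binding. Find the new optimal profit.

2747

Check each constraint at x*: production 266/266 (tight); design 182/182 (tight); airtime 266/277 (slack 11).
Since airtime is not tight, its dual is 0.
The binding rows give the dual system: 3·y_production + 4·y_design = 38.5 and 5·y_production + 2·y_design = 45.5.
This yields shadow prices y_production = 7.5, y_design = 4.
Δz = y_design·Δb = 4 × (6) = 24, so new z* = 2723 + 24 = 2747.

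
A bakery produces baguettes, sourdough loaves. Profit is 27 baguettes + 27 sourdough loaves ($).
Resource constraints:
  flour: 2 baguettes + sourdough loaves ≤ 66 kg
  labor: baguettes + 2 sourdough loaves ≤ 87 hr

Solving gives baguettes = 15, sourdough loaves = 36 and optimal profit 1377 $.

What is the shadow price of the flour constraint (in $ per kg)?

9

Check each constraint at x*: flour 66/66 (tight); labor 87/87 (tight).
Dual feasibility on the basic columns requires 2·y_flour + 1·y_labor = 27, 1·y_flour + 2·y_labor = 27.
→ y_flour = 9 and y_labor = 9.
Shadow price of flour = 9.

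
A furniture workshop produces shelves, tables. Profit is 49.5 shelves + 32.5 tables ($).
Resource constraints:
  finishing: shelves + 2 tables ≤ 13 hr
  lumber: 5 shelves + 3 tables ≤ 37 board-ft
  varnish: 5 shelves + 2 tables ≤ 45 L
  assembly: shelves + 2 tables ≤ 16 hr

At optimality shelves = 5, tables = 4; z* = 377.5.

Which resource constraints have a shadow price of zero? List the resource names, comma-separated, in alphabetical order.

assembly, varnish

finishing: 13/13 (binding)
lumber: 37/37 (binding)
varnish: 33/45 (slack 12)
assembly: 13/16 (slack 3)
By complementary slackness, a constraint with positive slack has shadow price 0 → assembly, varnish.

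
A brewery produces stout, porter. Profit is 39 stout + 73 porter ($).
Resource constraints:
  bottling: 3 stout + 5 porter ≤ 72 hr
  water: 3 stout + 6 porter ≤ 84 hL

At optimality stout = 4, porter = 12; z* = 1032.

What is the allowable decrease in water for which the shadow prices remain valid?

Binding constraints: bottling, water. The basis is B = [[3,5],[3,6]] with det 3.
Per unit decrease in water, x* moves by d = (1.6667, -1).
The basis stays optimal until porter reaches 0; allowable decrease = 12 hL.

12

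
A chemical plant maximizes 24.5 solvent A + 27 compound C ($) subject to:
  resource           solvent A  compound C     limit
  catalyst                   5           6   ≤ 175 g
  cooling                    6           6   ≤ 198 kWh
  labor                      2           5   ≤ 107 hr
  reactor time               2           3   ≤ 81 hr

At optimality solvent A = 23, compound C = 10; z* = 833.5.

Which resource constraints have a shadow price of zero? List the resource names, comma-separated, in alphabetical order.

labor, reactor time

catalyst: 175/175 (binding)
cooling: 198/198 (binding)
labor: 96/107 (slack 11)
reactor time: 76/81 (slack 5)
By complementary slackness, a constraint with positive slack has shadow price 0 → labor, reactor time.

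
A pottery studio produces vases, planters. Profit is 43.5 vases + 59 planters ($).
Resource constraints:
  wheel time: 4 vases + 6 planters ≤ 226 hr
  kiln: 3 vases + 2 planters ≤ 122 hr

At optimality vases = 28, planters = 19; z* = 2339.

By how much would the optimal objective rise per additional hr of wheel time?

9

Both wheel time and kiln are binding at x*.
From A_Bᵀ y = c: 4·y_wheel time + 3·y_kiln = 43.5; 6·y_wheel time + 2·y_kiln = 59.
This yields shadow prices y_wheel time = 9, y_kiln = 2.5.
Shadow price of wheel time = 9.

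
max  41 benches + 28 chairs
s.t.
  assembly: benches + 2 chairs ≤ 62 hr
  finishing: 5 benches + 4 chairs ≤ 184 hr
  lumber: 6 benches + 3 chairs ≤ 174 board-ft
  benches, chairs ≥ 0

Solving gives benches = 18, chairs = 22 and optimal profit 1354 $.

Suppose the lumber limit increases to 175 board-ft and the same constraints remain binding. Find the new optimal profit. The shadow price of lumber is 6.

Δb = 1, so new z* = 1354 + (6)·(1) = 1354 + 6 = 1360.

1360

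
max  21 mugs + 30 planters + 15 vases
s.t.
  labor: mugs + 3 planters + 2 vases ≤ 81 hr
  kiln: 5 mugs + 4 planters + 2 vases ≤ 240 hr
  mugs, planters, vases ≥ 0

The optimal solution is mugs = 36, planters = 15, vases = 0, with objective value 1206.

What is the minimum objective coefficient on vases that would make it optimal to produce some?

Both labor and kiln are binding at x*.
The binding rows give the dual system: 1·y_labor + 5·y_kiln = 21 and 3·y_labor + 4·y_kiln = 30.
This yields shadow prices y_labor = 6, y_kiln = 3.
vases enters the basis when its profit ≥ yᵀa₃ = 6·2 + 3·2 = 18.

18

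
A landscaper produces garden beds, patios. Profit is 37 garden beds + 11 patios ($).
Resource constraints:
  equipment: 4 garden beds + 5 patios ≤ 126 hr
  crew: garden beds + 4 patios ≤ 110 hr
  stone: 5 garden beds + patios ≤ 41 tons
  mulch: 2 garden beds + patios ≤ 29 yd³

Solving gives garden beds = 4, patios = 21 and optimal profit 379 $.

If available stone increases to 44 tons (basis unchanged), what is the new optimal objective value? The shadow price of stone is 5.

Δb = 3, so new z* = 379 + (5)·(3) = 379 + 15 = 394.

394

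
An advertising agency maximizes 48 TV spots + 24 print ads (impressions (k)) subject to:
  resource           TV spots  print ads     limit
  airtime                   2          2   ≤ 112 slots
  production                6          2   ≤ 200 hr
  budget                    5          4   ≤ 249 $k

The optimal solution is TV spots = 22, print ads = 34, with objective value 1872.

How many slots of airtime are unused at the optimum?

0

airtime used = 2·22 + 2·34 = 112; slack = 112 − 112 = 0.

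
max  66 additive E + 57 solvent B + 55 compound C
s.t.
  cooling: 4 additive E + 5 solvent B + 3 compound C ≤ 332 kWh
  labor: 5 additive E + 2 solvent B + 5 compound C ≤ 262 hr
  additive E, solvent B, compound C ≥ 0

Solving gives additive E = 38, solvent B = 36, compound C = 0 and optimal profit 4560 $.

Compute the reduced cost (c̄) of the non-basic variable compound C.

Both cooling and labor are binding at x*.
Dual feasibility on the basic columns requires 4·y_cooling + 5·y_labor = 66, 5·y_cooling + 2·y_labor = 57.
This yields shadow prices y_cooling = 9, y_labor = 6.
Reduced cost of compound C: c₃ − yᵀa₃ = 55 − (9·3 + 6·5) = 55 − 57 = -2.

-2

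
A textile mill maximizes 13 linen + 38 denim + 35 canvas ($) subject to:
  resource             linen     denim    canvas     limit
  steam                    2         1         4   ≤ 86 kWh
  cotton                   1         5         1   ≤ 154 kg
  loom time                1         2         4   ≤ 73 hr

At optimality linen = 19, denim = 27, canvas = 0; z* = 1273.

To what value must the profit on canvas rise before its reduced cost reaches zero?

40

Check each constraint at x*: steam 65/86 (slack 21); cotton 154/154 (tight); loom time 73/73 (tight).
Since steam is not tight, its dual is 0.
Dual feasibility on the basic columns requires 1·y_cotton + 1·y_loom time = 13, 5·y_cotton + 2·y_loom time = 38.
This yields shadow prices y_cotton = 4, y_loom time = 9.
canvas enters the basis when its profit ≥ yᵀa₃ = 4·1 + 9·4 = 40.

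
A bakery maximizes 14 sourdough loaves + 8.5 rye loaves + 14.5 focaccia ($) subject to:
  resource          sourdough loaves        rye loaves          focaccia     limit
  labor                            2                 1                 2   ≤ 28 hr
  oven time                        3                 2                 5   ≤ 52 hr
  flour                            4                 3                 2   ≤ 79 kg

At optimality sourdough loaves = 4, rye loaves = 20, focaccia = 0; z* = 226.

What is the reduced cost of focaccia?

At the optimum: labor uses 28 of 28 (binding); oven time uses 52 of 52 (binding); flour uses 76 of 79 (slack = 3).
By complementary slackness, y = 0 for the non-binding constraint.
Dual feasibility on the basic columns requires 2·y_labor + 3·y_oven time = 14, 1·y_labor + 2·y_oven time = 8.5.
→ y_labor = 2.5 and y_oven time = 3.
Reduced cost of focaccia: c₃ − yᵀa₃ = 14.5 − (2.5·2 + 3·5) = 14.5 − 20 = -5.5.

-5.5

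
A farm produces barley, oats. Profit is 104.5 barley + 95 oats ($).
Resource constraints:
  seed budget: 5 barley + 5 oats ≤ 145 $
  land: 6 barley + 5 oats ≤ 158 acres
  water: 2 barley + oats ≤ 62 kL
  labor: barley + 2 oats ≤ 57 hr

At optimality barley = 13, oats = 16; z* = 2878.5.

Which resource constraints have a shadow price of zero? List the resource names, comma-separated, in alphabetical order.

seed budget: 145/145 (binding)
land: 158/158 (binding)
water: 42/62 (slack 20)
labor: 45/57 (slack 12)
By complementary slackness, a constraint with positive slack has shadow price 0 → labor, water.

labor, water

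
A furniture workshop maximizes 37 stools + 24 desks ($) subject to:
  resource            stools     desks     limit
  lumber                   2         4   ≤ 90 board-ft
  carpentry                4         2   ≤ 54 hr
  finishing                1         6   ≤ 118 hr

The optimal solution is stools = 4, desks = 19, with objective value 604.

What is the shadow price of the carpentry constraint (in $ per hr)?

9

Binding: carpentry and finishing. Non-binding: lumber (6 unused).
Slack constraints have shadow price 0 (complementary slackness).
The binding rows give the dual system: 4·y_carpentry + 1·y_finishing = 37 and 2·y_carpentry + 6·y_finishing = 24.
→ y_carpentry = 9 and y_finishing = 1.
Shadow price of carpentry = 9.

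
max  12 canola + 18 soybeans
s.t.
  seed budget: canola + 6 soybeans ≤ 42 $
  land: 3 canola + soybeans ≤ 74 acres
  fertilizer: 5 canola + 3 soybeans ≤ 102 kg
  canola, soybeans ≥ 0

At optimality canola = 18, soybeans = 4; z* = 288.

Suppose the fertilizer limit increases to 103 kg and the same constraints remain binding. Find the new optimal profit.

Check each constraint at x*: seed budget 42/42 (tight); land 58/74 (slack 16); fertilizer 102/102 (tight).
Since land is not tight, its dual is 0.
The binding rows give the dual system: 1·y_seed budget + 5·y_fertilizer = 12 and 6·y_seed budget + 3·y_fertilizer = 18.
→ y_seed budget = 2 and y_fertilizer = 2.
Δz = y_fertilizer·Δb = 2 × (1) = 2, so new z* = 288 + 2 = 290.

290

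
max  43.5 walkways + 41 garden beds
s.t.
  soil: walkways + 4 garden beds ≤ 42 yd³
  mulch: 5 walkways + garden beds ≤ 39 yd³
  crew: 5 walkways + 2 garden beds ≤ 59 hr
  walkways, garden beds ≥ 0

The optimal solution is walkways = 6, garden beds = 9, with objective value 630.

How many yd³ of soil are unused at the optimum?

0

soil used = 1·6 + 4·9 = 42; slack = 42 − 42 = 0.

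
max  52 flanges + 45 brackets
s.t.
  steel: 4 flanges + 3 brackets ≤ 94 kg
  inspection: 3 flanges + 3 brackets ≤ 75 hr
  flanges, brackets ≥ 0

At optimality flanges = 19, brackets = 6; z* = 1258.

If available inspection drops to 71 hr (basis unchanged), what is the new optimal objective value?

Both steel and inspection are binding at x*.
The binding rows give the dual system: 4·y_steel + 3·y_inspection = 52 and 3·y_steel + 3·y_inspection = 45.
Solving: y_steel = 7, y_inspection = 8.
Δz = y_inspection·Δb = 8 × (-4) = -32, so new z* = 1258 − 32 = 1226.

1226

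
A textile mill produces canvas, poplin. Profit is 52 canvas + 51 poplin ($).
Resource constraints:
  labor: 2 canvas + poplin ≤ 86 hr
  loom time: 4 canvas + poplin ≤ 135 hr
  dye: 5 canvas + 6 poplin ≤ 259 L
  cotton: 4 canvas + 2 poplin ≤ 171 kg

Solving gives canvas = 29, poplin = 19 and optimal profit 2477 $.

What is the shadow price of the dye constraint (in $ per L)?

8

At the optimum: labor uses 77 of 86 (slack = 9); loom time uses 135 of 135 (binding); dye uses 259 of 259 (binding); cotton uses 154 of 171 (slack = 17).
Since labor, cotton are not tight, their duals are 0.
Dual feasibility on the basic columns requires 4·y_loom time + 5·y_dye = 52, 1·y_loom time + 6·y_dye = 51.
This yields shadow prices y_loom time = 3, y_dye = 8.
Shadow price of dye = 8.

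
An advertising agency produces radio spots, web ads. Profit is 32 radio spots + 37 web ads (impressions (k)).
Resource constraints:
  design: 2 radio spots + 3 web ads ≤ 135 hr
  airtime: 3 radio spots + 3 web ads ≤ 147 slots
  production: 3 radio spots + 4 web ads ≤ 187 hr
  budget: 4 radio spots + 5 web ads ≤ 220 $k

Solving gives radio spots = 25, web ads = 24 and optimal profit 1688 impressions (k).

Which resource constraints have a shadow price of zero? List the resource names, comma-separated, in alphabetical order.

design, production

design: 122/135 (slack 13)
airtime: 147/147 (binding)
production: 171/187 (slack 16)
budget: 220/220 (binding)
By complementary slackness, a constraint with positive slack has shadow price 0 → design, production.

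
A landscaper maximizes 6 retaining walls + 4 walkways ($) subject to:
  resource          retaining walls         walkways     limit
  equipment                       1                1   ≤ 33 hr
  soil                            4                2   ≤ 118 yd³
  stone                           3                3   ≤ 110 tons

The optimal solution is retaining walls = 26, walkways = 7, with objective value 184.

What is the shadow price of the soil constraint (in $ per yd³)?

1

At the optimum: equipment uses 33 of 33 (binding); soil uses 118 of 118 (binding); stone uses 99 of 110 (slack = 11).
Slack constraints have shadow price 0 (complementary slackness).
The binding rows give the dual system: 1·y_equipment + 4·y_soil = 6 and 1·y_equipment + 2·y_soil = 4.
→ y_equipment = 2 and y_soil = 1.
Shadow price of soil = 1.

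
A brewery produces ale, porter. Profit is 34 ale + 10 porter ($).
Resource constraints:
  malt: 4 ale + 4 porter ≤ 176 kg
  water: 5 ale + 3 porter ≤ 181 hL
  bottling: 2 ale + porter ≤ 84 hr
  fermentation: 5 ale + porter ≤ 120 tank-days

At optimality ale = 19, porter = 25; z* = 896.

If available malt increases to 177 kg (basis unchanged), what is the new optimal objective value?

Binding: malt and fermentation. Non-binding: water (11 unused), bottling (21 unused).
Since water, bottling are not tight, their duals are 0.
From A_Bᵀ y = c: 4·y_malt + 5·y_fermentation = 34; 4·y_malt + 1·y_fermentation = 10.
This yields shadow prices y_malt = 1, y_fermentation = 6.
Δz = y_malt·Δb = 1 × (1) = 1, so new z* = 896 + 1 = 897.

897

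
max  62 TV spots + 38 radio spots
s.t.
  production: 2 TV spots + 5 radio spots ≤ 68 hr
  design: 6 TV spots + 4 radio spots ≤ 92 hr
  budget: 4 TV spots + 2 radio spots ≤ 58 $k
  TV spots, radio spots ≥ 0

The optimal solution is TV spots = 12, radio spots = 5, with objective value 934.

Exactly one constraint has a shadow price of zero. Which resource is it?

production: 49/68 (slack 19)
design: 92/92 (binding)
budget: 58/58 (binding)
By complementary slackness, a constraint with positive slack has shadow price 0 → production.

production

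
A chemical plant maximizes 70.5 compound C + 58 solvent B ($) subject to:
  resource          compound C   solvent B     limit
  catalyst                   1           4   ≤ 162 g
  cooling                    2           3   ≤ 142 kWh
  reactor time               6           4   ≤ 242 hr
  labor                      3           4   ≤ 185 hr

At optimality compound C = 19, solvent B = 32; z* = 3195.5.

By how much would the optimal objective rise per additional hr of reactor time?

9

At the optimum: catalyst uses 147 of 162 (slack = 15); cooling uses 134 of 142 (slack = 8); reactor time uses 242 of 242 (binding); labor uses 185 of 185 (binding).
Since catalyst, cooling are not tight, their duals are 0.
From A_Bᵀ y = c: 6·y_reactor time + 3·y_labor = 70.5; 4·y_reactor time + 4·y_labor = 58.
→ y_reactor time = 9 and y_labor = 5.5.
Shadow price of reactor time = 9.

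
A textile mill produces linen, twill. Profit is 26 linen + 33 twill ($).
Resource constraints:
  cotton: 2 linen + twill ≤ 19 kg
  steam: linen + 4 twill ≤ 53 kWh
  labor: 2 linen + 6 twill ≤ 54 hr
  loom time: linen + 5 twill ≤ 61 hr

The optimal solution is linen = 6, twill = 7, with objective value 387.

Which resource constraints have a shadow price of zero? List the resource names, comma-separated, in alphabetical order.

loom time, steam

cotton: 19/19 (binding)
steam: 34/53 (slack 19)
labor: 54/54 (binding)
loom time: 41/61 (slack 20)
By complementary slackness, a constraint with positive slack has shadow price 0 → loom time, steam.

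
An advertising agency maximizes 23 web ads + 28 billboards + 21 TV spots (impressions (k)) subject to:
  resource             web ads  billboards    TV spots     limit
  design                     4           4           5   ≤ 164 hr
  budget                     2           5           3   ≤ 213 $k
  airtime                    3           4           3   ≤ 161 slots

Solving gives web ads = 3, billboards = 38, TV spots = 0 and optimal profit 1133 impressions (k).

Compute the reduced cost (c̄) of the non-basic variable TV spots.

-4

Check each constraint at x*: design 164/164 (tight); budget 196/213 (slack 17); airtime 161/161 (tight).
Since budget is not tight, its dual is 0.
From A_Bᵀ y = c: 4·y_design + 3·y_airtime = 23; 4·y_design + 4·y_airtime = 28.
This yields shadow prices y_design = 2, y_airtime = 5.
Reduced cost of TV spots: c₃ − yᵀa₃ = 21 − (2·5 + 5·3) = 21 − 25 = -4.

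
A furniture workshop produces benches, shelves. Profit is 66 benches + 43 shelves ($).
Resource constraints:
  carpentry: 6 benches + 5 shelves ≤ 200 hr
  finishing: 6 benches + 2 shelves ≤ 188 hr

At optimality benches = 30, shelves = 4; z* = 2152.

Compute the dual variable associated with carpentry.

7

At the optimum: carpentry uses 200 of 200 (binding); finishing uses 188 of 188 (binding).
Dual feasibility on the basic columns requires 6·y_carpentry + 6·y_finishing = 66, 5·y_carpentry + 2·y_finishing = 43.
Solving: y_carpentry = 7, y_finishing = 4.
Shadow price of carpentry = 7.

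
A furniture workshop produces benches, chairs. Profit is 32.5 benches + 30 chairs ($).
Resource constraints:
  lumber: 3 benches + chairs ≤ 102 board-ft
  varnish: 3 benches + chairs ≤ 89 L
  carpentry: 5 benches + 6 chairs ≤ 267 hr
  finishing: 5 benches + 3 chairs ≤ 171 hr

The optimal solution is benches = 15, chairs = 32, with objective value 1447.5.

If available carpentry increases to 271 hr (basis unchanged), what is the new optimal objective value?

Check each constraint at x*: lumber 77/102 (slack 25); varnish 77/89 (slack 12); carpentry 267/267 (tight); finishing 171/171 (tight).
Slack constraints have shadow price 0 (complementary slackness).
The binding rows give the dual system: 5·y_carpentry + 5·y_finishing = 32.5 and 6·y_carpentry + 3·y_finishing = 30.
This yields shadow prices y_carpentry = 3.5, y_finishing = 3.
Δz = y_carpentry·Δb = 3.5 × (4) = 14, so new z* = 1447.5 + 14 = 1461.5.

1461.5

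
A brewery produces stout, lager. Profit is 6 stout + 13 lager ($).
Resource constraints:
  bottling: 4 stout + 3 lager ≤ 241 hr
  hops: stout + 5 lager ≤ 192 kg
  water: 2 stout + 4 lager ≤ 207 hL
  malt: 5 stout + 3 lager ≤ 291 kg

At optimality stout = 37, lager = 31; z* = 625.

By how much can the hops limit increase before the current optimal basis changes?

Binding constraints: bottling, hops. The basis is B = [[4,3],[1,5]] with det 17.
Per unit increase in hops, x* moves by d = (-0.1765, 0.2353).
The basis stays optimal until water becomes binding; allowable increase = 15.3 kg.

15.3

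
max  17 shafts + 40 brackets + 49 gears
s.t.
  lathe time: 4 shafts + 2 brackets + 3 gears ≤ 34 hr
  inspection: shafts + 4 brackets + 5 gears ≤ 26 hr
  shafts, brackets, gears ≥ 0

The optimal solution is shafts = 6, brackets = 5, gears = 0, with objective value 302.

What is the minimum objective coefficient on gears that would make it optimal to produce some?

At the optimum: lathe time uses 34 of 34 (binding); inspection uses 26 of 26 (binding).
The binding rows give the dual system: 4·y_lathe time + 1·y_inspection = 17 and 2·y_lathe time + 4·y_inspection = 40.
→ y_lathe time = 2 and y_inspection = 9.
gears enters the basis when its profit ≥ yᵀa₃ = 2·3 + 9·5 = 51.

51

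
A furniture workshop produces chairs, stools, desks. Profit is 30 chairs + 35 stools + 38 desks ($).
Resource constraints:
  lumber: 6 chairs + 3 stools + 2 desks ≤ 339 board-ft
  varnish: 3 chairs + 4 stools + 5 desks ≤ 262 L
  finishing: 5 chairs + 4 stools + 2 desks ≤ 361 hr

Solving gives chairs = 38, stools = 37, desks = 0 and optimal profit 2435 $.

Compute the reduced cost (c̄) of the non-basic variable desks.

-4

Binding: lumber and varnish. Non-binding: finishing (23 unused).
Slack constraints have shadow price 0 (complementary slackness).
From A_Bᵀ y = c: 6·y_lumber + 3·y_varnish = 30; 3·y_lumber + 4·y_varnish = 35.
→ y_lumber = 1 and y_varnish = 8.
Reduced cost of desks: c₃ − yᵀa₃ = 38 − (1·2 + 8·5) = 38 − 42 = -4.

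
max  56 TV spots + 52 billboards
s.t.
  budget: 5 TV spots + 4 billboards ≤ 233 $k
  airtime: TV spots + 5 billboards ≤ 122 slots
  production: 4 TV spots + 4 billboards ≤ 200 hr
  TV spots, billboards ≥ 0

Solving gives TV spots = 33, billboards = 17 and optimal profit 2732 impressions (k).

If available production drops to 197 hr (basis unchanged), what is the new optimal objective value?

Binding: budget and production. Non-binding: airtime (4 unused).
Since airtime is not tight, its dual is 0.
Dual feasibility on the basic columns requires 5·y_budget + 4·y_production = 56, 4·y_budget + 4·y_production = 52.
→ y_budget = 4 and y_production = 9.
Δz = y_production·Δb = 9 × (-3) = -27, so new z* = 2732 − 27 = 2705.

2705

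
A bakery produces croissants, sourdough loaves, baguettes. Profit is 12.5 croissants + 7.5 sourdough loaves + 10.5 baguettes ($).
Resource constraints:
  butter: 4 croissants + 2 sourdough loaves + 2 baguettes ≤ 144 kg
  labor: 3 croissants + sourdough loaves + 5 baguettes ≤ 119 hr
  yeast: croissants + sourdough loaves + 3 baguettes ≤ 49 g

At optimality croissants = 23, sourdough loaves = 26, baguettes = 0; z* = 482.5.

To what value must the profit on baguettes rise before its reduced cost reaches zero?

Binding: butter and yeast. Non-binding: labor (24 unused).
Slack constraints have shadow price 0 (complementary slackness).
From A_Bᵀ y = c: 4·y_butter + 1·y_yeast = 12.5; 2·y_butter + 1·y_yeast = 7.5.
This yields shadow prices y_butter = 2.5, y_yeast = 2.5.
baguettes enters the basis when its profit ≥ yᵀa₃ = 2.5·2 + 2.5·3 = 12.5.

12.5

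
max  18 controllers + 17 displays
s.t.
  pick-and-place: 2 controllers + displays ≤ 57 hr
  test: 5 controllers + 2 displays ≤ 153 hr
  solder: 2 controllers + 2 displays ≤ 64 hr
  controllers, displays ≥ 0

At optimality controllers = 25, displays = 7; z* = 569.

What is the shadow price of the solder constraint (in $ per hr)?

8

Check each constraint at x*: pick-and-place 57/57 (tight); test 139/153 (slack 14); solder 64/64 (tight).
Slack constraints have shadow price 0 (complementary slackness).
From A_Bᵀ y = c: 2·y_pick-and-place + 2·y_solder = 18; 1·y_pick-and-place + 2·y_solder = 17.
Solving: y_pick-and-place = 1, y_solder = 8.
Shadow price of solder = 8.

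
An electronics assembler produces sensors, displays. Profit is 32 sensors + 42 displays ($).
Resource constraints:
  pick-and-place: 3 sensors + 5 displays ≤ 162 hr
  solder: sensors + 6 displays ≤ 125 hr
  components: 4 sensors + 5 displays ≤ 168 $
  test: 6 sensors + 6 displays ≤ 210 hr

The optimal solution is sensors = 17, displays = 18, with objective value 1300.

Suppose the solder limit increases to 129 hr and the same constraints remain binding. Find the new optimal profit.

1308

Binding: solder and test. Non-binding: pick-and-place (21 unused), components (10 unused).
Since pick-and-place, components are not tight, their duals are 0.
From A_Bᵀ y = c: 1·y_solder + 6·y_test = 32; 6·y_solder + 6·y_test = 42.
This yields shadow prices y_solder = 2, y_test = 5.
Δz = y_solder·Δb = 2 × (4) = 8, so new z* = 1300 + 8 = 1308.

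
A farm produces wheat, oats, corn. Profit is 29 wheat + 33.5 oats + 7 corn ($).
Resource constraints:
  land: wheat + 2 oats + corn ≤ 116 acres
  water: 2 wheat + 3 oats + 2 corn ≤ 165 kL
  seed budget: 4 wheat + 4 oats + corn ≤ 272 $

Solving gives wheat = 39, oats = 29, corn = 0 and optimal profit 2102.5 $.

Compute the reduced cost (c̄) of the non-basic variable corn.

Binding: water and seed budget. Non-binding: land (19 unused).
By complementary slackness, y = 0 for the non-binding constraint.
The binding rows give the dual system: 2·y_water + 4·y_seed budget = 29 and 3·y_water + 4·y_seed budget = 33.5.
Solving: y_water = 4.5, y_seed budget = 5.
Reduced cost of corn: c₃ − yᵀa₃ = 7 − (4.5·2 + 5·1) = 7 − 14 = -7.

-7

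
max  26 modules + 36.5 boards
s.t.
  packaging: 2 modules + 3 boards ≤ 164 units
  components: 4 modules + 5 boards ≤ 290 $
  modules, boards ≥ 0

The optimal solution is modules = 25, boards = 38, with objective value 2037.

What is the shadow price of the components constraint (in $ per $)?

2.5

Check each constraint at x*: packaging 164/164 (tight); components 290/290 (tight).
From A_Bᵀ y = c: 2·y_packaging + 4·y_components = 26; 3·y_packaging + 5·y_components = 36.5.
→ y_packaging = 8 and y_components = 2.5.
Shadow price of components = 2.5.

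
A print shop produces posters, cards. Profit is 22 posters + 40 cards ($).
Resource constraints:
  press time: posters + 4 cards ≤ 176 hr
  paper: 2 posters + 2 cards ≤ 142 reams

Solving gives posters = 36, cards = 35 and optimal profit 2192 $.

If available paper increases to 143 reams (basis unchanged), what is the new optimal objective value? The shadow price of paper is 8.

2200

Δb = 1, so new z* = 2192 + (8)·(1) = 2192 + 8 = 2200.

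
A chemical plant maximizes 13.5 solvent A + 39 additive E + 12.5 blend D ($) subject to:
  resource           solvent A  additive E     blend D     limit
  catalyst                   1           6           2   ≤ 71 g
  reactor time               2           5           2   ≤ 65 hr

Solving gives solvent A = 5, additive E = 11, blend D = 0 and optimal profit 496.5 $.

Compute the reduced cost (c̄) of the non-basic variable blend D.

At the optimum: catalyst uses 71 of 71 (binding); reactor time uses 65 of 65 (binding).
The binding rows give the dual system: 1·y_catalyst + 2·y_reactor time = 13.5 and 6·y_catalyst + 5·y_reactor time = 39.
Solving: y_catalyst = 1.5, y_reactor time = 6.
Reduced cost of blend D: c₃ − yᵀa₃ = 12.5 − (1.5·2 + 6·2) = 12.5 − 15 = -2.5.

-2.5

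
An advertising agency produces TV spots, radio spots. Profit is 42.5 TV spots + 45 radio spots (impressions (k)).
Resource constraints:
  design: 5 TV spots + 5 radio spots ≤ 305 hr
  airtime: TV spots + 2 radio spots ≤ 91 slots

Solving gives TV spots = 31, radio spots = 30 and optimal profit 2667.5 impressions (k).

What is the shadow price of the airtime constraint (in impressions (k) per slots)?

At the optimum: design uses 305 of 305 (binding); airtime uses 91 of 91 (binding).
The binding rows give the dual system: 5·y_design + 1·y_airtime = 42.5 and 5·y_design + 2·y_airtime = 45.
→ y_design = 8 and y_airtime = 2.5.
Shadow price of airtime = 2.5.

2.5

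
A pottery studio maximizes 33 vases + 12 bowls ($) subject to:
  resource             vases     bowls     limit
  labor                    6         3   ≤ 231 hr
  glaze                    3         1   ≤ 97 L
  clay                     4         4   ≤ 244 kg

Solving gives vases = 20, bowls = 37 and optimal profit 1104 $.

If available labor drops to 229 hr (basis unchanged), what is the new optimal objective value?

1102

Check each constraint at x*: labor 231/231 (tight); glaze 97/97 (tight); clay 228/244 (slack 16).
Slack constraints have shadow price 0 (complementary slackness).
Dual feasibility on the basic columns requires 6·y_labor + 3·y_glaze = 33, 3·y_labor + 1·y_glaze = 12.
→ y_labor = 1 and y_glaze = 9.
Δz = y_labor·Δb = 1 × (-2) = -2, so new z* = 1104 − 2 = 1102.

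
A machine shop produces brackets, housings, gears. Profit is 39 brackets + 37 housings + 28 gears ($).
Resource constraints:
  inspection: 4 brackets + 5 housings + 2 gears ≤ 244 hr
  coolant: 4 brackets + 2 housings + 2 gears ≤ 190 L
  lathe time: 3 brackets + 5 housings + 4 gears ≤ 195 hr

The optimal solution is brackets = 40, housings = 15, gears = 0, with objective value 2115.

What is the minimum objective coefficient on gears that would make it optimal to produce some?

32

At the optimum: inspection uses 235 of 244 (slack = 9); coolant uses 190 of 190 (binding); lathe time uses 195 of 195 (binding).
Slack constraints have shadow price 0 (complementary slackness).
Dual feasibility on the basic columns requires 4·y_coolant + 3·y_lathe time = 39, 2·y_coolant + 5·y_lathe time = 37.
This yields shadow prices y_coolant = 6, y_lathe time = 5.
gears enters the basis when its profit ≥ yᵀa₃ = 6·2 + 5·4 = 32.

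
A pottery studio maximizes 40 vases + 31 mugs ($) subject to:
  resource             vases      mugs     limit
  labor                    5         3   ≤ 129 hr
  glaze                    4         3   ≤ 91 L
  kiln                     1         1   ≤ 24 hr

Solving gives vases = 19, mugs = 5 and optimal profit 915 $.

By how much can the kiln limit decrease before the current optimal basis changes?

Binding constraints: glaze, kiln. The basis is B = [[4,3],[1,1]] with det 1.
Per unit decrease in kiln, x* moves by d = (3, -4).
The basis stays optimal until mugs reaches 0; allowable decrease = 1.25 hr.

1.25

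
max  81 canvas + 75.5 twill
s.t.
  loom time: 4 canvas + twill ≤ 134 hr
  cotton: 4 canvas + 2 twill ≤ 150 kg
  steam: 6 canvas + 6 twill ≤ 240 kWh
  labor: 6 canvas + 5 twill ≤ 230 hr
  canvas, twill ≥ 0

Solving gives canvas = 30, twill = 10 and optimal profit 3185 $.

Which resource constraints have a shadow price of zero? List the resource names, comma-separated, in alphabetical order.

loom time: 130/134 (slack 4)
cotton: 140/150 (slack 10)
steam: 240/240 (binding)
labor: 230/230 (binding)
By complementary slackness, a constraint with positive slack has shadow price 0 → cotton, loom time.

cotton, loom time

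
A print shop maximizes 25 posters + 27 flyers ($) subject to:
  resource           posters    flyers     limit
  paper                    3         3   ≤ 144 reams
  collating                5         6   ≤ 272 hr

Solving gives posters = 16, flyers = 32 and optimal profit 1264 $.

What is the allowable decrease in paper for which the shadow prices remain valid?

Binding constraints: paper, collating. The basis is B = [[3,3],[5,6]] with det 3.
Per unit decrease in paper, x* moves by d = (-2, 1.6667).
The basis stays optimal until posters reaches 0; allowable decrease = 8 reams.

8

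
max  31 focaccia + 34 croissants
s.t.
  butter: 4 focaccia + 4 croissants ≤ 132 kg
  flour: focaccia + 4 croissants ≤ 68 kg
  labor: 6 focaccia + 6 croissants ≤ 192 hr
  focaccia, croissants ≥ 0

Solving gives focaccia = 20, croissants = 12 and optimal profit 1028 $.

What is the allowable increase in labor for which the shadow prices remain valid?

Binding constraints: flour, labor. The basis is B = [[1,4],[6,6]] with det -18.
Per unit increase in labor, x* moves by d = (0.2222, -0.0556).
The basis stays optimal until butter becomes binding; allowable increase = 6 hr.

6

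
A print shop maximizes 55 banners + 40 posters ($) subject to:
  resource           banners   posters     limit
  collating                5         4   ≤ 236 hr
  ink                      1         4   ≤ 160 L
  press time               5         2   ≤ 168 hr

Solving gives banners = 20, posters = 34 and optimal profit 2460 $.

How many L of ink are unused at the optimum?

4

ink used = 1·20 + 4·34 = 156; slack = 160 − 156 = 4.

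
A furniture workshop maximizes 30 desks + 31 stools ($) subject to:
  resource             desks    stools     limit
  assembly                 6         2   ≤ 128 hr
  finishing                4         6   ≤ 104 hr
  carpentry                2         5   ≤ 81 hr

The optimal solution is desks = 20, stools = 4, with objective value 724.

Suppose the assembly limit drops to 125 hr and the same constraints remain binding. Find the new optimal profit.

718

Binding: assembly and finishing. Non-binding: carpentry (21 unused).
Slack constraints have shadow price 0 (complementary slackness).
From A_Bᵀ y = c: 6·y_assembly + 4·y_finishing = 30; 2·y_assembly + 6·y_finishing = 31.
Solving: y_assembly = 2, y_finishing = 4.5.
Δz = y_assembly·Δb = 2 × (-3) = -6, so new z* = 724 − 6 = 718.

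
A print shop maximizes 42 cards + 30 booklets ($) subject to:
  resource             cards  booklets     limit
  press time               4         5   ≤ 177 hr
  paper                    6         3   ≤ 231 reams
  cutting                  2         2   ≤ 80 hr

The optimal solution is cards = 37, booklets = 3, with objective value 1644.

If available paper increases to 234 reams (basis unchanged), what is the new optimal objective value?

1656

At the optimum: press time uses 163 of 177 (slack = 14); paper uses 231 of 231 (binding); cutting uses 80 of 80 (binding).
By complementary slackness, y = 0 for the non-binding constraint.
The binding rows give the dual system: 6·y_paper + 2·y_cutting = 42 and 3·y_paper + 2·y_cutting = 30.
Solving: y_paper = 4, y_cutting = 9.
Δz = y_paper·Δb = 4 × (3) = 12, so new z* = 1644 + 12 = 1656.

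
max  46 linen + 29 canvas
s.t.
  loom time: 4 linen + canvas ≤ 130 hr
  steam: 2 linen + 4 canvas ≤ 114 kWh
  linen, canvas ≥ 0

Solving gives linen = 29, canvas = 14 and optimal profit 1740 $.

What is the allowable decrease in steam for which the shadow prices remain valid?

Binding constraints: loom time, steam. The basis is B = [[4,1],[2,4]] with det 14.
Per unit decrease in steam, x* moves by d = (0.0714, -0.2857).
The basis stays optimal until canvas reaches 0; allowable decrease = 49 kWh.

49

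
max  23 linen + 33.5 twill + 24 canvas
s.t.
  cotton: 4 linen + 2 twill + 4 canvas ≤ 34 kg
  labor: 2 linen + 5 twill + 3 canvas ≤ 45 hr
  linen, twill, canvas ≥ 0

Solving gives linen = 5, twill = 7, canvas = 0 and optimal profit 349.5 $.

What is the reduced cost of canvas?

-4.5

Check each constraint at x*: cotton 34/34 (tight); labor 45/45 (tight).
Dual feasibility on the basic columns requires 4·y_cotton + 2·y_labor = 23, 2·y_cotton + 5·y_labor = 33.5.
Solving: y_cotton = 3, y_labor = 5.5.
Reduced cost of canvas: c₃ − yᵀa₃ = 24 − (3·4 + 5.5·3) = 24 − 28.5 = -4.5.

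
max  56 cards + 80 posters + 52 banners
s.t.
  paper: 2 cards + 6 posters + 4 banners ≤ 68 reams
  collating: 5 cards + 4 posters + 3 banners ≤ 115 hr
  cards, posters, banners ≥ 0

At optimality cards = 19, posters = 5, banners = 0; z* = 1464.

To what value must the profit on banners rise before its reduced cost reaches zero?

56

Check each constraint at x*: paper 68/68 (tight); collating 115/115 (tight).
The binding rows give the dual system: 2·y_paper + 5·y_collating = 56 and 6·y_paper + 4·y_collating = 80.
→ y_paper = 8 and y_collating = 8.
banners enters the basis when its profit ≥ yᵀa₃ = 8·4 + 8·3 = 56.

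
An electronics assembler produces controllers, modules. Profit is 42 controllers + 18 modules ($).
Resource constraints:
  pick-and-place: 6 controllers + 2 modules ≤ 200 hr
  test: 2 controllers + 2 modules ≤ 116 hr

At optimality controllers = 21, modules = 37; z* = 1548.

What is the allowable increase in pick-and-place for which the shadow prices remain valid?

Binding constraints: pick-and-place, test. The basis is B = [[6,2],[2,2]] with det 8.
Per unit increase in pick-and-place, x* moves by d = (0.25, -0.25).
The basis stays optimal until modules reaches 0; allowable increase = 148 hr.

148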